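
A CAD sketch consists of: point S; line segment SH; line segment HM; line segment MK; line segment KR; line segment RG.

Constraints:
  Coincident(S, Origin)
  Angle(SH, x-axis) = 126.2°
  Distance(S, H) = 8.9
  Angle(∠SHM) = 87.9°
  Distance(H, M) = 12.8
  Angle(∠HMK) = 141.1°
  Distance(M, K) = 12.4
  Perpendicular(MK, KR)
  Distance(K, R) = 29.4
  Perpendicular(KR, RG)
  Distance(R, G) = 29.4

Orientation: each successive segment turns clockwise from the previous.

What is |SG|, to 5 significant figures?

19.501

S is at the origin; SH runs at 126.2° with length 8.9, so H = (-5.2564, 7.1819). ∠SHM = 87.9° gives HM at 34.100° from the x-axis; with |HM| = 12.8, M = (5.3428, 14.358). ∠HMK = 141.1° gives MK at -4.8000° from the x-axis; with |MK| = 12.4, K = (17.699, 13.321). The perpendicularity gives KR at right angles to MK, so KR runs at -94.800°; with |KR| = 29.4, R = (15.239, -15.976). KR is perpendicular to RG, so RG runs at 175.20°; with |RG| = 29.4, G = (-14.058, -13.516). Then |SG| = |G − S| = 19.501.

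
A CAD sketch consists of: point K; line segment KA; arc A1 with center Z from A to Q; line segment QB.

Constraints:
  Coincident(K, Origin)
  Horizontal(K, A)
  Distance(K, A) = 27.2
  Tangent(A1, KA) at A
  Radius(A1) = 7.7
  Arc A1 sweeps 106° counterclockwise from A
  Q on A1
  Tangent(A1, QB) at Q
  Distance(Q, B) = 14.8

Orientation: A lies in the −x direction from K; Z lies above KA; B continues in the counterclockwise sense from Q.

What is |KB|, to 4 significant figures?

33.89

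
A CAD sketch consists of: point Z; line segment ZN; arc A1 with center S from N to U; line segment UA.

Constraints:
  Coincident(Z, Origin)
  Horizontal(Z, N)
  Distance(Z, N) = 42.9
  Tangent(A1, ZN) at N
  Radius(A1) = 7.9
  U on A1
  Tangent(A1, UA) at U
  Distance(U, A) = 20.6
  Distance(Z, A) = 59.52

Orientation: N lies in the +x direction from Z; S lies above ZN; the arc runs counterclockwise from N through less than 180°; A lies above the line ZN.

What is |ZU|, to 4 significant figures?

51.27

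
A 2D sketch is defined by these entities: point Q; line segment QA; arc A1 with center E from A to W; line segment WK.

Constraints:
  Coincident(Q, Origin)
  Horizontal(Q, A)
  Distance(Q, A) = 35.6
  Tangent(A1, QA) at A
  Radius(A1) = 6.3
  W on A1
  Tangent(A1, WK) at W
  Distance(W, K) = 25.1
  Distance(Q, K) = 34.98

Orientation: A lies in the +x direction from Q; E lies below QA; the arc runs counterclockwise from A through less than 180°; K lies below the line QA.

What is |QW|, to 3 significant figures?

30.0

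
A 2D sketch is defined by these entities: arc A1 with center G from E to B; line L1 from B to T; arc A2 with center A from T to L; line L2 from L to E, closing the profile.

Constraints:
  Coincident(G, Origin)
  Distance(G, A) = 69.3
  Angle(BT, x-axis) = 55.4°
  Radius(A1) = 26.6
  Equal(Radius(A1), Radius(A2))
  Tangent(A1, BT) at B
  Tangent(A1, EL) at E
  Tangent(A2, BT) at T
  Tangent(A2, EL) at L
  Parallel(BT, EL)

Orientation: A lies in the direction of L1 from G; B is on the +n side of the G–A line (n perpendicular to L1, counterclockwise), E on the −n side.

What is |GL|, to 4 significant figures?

74.23

The slot axis is L1's direction at 55.4°, so u = (cos 55.4°, sin 55.4°) = (0.5678, 0.8231) and n = (−sin 55.4°, cos 55.4°) = (-0.8231, 0.5678). G is at the origin and A lies 69.3 along u from G, so A = 69.3·u = (39.35, 57.04). Tangency of A1 to both parallel lines with radius 26.6 puts B and E at G ± 26.6·n: B = (-21.90, 15.10), E = (21.90, -15.10). Equal radii place T and L the same way about A: T = A + 26.6·n = (17.46, 72.15), L = A − 26.6·n = (61.25, 41.94). Then |GL| = |L − G| = 74.23.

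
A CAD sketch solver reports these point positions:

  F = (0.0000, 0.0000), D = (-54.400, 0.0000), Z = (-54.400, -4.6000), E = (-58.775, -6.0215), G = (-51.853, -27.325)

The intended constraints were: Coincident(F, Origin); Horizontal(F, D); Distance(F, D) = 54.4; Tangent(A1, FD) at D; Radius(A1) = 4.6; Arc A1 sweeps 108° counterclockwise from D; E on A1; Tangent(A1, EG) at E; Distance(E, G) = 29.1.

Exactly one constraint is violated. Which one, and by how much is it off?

Distance(E, G) = 29.1 — off by 6.70.

F = (0.00, 0.00) ✓; F.y = 0.00, D.y = 0.00 ✓; |FD| = 54.40 ✓; ∠(ZD, DF) = 90.00° ✓; |ZD| = 4.600 ✓; bearing(Z→E) − bearing(Z→D) = 108.0° ✓; |ZE| = 4.600 ✓; ∠(ZE, EG) = 90.00° ✓; |EG| = 22.40 ✗.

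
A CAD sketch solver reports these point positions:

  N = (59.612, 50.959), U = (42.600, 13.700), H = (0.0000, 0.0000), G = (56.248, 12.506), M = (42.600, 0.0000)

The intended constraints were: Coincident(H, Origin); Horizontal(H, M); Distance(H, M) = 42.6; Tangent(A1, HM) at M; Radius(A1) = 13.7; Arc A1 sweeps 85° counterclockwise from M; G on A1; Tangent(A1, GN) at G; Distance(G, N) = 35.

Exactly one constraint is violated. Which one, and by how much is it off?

Distance(G, N) = 35 — off by 3.60.

H = (0.00, 0.00) ✓; H.y = 0.00, M.y = 0.00 ✓; |HM| = 42.60 ✓; ∠(UM, MH) = 90.00° ✓; |UM| = 13.70 ✓; bearing(U→G) − bearing(U→M) = 85.00° ✓; |UG| = 13.70 ✓; ∠(UG, GN) = 90.00° ✓; |GN| = 38.60 ✗.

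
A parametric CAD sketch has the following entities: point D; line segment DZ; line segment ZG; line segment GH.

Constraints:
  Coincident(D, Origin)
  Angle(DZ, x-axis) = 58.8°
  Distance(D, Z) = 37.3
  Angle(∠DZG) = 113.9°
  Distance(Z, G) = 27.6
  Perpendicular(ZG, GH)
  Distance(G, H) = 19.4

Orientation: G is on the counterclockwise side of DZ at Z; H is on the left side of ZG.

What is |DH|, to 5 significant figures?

45.171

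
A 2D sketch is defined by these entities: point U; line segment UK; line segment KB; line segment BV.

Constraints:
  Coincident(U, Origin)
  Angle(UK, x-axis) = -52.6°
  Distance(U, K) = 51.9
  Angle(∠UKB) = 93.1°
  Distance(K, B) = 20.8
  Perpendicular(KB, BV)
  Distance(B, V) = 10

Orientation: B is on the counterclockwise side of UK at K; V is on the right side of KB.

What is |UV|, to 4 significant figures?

66.18

U is at the origin; UK runs at -52.6° with length 51.9, so K = 51.9·(cos -52.6°, sin -52.6°) = (31.52, -41.23). ∠UKB = 93.1°, so KB runs at -52.6° + (180° − 93.1°) = 34.30° from the x-axis; with |KB| = 20.8, B = K + 20.8·(cos 34.30°, sin 34.30°) = (48.71, -29.51). KB ⟂ BV; with |BV| = 10.0 on the right of KB, V = B + 10.0·(0.5635, -0.8261) = (54.34, -37.77). Then |UV| = |V − U| = 66.18.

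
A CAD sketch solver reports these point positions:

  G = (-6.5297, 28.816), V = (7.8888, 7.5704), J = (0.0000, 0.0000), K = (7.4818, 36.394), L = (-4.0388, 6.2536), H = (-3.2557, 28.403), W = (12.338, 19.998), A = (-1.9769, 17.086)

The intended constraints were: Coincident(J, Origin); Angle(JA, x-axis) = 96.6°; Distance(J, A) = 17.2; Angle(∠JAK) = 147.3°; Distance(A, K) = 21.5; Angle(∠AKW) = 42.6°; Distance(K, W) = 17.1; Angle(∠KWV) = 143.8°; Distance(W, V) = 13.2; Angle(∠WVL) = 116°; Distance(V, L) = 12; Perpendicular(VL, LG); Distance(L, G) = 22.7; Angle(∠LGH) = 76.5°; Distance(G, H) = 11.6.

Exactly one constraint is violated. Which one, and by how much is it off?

Distance(G, H) = 11.6 — off by 8.30.

J = (0.00, 0.00) ✓; JA at 96.60° ✓; |JA| = 17.20 ✓; ∠JAK = 147.3° ✓; |AK| = 21.50 ✓; ∠AKW = 42.60° ✓; |KW| = 17.10 ✓; ∠KWV = 143.8° ✓; |WV| = 13.20 ✓; ∠WVL = 116.0° ✓; |VL| = 12.00 ✓; ∠(VL, LG) = 90.00° ✓; |LG| = 22.70 ✓; ∠LGH = 76.51° ✓; |GH| = 3.300 ✗.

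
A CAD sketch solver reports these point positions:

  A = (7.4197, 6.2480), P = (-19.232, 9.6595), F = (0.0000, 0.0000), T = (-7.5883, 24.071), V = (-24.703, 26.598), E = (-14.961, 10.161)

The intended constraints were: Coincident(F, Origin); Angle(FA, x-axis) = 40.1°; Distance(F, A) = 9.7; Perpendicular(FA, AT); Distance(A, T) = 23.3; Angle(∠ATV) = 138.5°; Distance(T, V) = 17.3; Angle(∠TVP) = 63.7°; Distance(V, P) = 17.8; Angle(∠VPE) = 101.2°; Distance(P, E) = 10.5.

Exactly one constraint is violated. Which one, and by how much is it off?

Distance(P, E) = 10.5 — off by 6.20.

F = (0.00, 0.00) ✓; FA at 40.10° ✓; |FA| = 9.700 ✓; ∠(FA, AT) = 90.00° ✓; |AT| = 23.30 ✓; ∠ATV = 138.5° ✓; |TV| = 17.30 ✓; ∠TVP = 63.70° ✓; |VP| = 17.80 ✓; ∠VPE = 101.2° ✓; |PE| = 4.300 ✗.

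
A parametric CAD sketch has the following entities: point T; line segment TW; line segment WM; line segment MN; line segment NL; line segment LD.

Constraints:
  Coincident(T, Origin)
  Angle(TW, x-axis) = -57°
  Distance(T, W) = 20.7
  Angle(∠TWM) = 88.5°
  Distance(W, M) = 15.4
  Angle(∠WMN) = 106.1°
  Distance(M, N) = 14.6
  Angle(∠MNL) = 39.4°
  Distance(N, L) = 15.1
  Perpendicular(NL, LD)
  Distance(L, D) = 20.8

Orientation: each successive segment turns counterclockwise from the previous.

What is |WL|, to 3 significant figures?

8.89

∠WMN = 106.1° gives MN at 108° from the x-axis; with |MN| = 14.6, N = (19.4, 5.22). ∠MNL = 39.4° gives NL at -111° from the x-axis; with |NL| = 15.1, L = (13.9, -8.88). Then |WL| = |L − W| = 8.89.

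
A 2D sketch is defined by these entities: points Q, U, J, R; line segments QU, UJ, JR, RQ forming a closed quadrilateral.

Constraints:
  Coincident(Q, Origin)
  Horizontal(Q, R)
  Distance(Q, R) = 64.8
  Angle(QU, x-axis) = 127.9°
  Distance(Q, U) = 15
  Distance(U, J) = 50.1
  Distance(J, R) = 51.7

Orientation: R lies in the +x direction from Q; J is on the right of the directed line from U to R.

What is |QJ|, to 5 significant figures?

35.101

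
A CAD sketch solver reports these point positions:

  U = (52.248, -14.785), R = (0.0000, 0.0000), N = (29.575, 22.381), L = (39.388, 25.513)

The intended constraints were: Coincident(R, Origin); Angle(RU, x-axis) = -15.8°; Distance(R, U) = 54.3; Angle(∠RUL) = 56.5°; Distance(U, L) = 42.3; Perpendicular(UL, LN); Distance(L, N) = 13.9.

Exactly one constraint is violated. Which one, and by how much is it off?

Distance(L, N) = 13.9 — off by 3.60.

R = (0.00, 0.00) ✓; RU at -15.80° ✓; |RU| = 54.30 ✓; ∠RUL = 56.50° ✓; |UL| = 42.30 ✓; ∠(UL, LN) = 90.00° ✓; |LN| = 10.30 ✗.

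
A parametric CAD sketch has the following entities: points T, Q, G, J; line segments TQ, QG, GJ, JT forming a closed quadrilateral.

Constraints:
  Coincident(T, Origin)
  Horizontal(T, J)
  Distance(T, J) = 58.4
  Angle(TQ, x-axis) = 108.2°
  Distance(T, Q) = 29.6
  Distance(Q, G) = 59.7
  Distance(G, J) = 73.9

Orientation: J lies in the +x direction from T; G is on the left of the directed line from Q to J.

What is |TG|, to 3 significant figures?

77.3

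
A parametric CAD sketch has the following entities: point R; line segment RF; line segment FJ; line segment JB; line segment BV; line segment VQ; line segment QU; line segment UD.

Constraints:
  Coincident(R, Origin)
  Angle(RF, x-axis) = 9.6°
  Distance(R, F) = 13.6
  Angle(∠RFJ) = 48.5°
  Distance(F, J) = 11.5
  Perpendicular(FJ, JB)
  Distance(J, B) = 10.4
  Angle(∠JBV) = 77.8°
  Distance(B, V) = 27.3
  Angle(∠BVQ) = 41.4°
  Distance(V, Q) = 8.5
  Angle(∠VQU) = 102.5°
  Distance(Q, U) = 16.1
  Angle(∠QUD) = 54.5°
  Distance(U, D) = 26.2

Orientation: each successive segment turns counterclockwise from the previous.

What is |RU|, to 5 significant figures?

6.4933

R is at the origin; RF runs at 9.6° with length 13.6, so F = (13.410, 2.2681). ∠RFJ = 48.5° gives FJ at 141.10° from the x-axis; with |FJ| = 11.5, J = (4.4597, 9.4896). The perpendicularity gives JB at right angles to FJ, so JB runs at -128.90°; with |JB| = 10.4, B = (-2.0711, 1.3959). ∠JBV = 77.8° gives BV at -26.700° from the x-axis; with |BV| = 27.3, V = (22.318, -10.871). ∠BVQ = 41.4° gives VQ at 111.90° from the x-axis; with |VQ| = 8.5, Q = (19.148, -2.9839). ∠VQU = 102.5° gives QU at -170.60° from the x-axis; with |QU| = 16.1, U = (3.2638, -5.6134). Then |RU| = |U − R| = 6.4933.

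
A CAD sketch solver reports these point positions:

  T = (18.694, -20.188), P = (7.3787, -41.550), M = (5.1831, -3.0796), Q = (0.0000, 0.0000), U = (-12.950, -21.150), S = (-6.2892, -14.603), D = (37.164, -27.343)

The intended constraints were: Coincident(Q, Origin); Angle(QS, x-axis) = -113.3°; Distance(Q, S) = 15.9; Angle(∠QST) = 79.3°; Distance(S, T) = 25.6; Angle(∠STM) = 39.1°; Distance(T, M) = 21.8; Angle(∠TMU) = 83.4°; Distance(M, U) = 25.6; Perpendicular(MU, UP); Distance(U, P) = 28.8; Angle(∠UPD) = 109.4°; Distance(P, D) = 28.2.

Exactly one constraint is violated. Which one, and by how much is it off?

Distance(P, D) = 28.2 — off by 4.80.

Q = (0.00, 0.00) ✓; QS at -113.3° ✓; |QS| = 15.90 ✓; ∠QST = 79.30° ✓; |ST| = 25.60 ✓; ∠STM = 39.10° ✓; |TM| = 21.80 ✓; ∠TMU = 83.40° ✓; |MU| = 25.60 ✓; ∠(MU, UP) = 90.00° ✓; |UP| = 28.80 ✓; ∠UPD = 109.4° ✓; |PD| = 33.00 ✗.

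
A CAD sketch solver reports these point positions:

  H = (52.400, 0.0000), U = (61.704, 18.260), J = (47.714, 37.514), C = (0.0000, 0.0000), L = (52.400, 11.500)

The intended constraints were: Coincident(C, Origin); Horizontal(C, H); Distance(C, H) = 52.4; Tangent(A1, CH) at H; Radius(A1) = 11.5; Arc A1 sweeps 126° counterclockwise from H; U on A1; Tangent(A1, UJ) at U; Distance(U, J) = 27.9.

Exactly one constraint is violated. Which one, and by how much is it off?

Distance(U, J) = 27.9 — off by 4.10.

C = (0.00, 0.00) ✓; C.y = 0.00, H.y = 0.00 ✓; |CH| = 52.40 ✓; ∠(LH, HC) = 90.00° ✓; |LH| = 11.50 ✓; bearing(L→U) − bearing(L→H) = 126.0° ✓; |LU| = 11.50 ✓; ∠(LU, UJ) = 90.00° ✓; |UJ| = 23.80 ✗.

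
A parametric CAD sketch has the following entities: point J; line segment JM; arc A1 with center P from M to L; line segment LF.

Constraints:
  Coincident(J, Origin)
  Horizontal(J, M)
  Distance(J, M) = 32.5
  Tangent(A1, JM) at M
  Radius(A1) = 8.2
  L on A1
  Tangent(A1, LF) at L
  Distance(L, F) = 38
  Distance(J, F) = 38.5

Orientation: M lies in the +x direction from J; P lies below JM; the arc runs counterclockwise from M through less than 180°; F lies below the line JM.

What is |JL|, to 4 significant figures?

25.64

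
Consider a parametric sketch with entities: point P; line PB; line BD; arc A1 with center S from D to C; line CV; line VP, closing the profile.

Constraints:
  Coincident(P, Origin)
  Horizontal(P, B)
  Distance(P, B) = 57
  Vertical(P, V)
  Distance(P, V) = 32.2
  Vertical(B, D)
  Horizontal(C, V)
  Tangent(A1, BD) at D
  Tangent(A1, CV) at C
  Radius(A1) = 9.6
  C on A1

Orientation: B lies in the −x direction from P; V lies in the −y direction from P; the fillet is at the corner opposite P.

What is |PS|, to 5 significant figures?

52.512

P is at the origin; PB is horizontal with |PB| = 57.0 and B on the −x side, so B = (-57.000, 0.0000). PV is vertical with |PV| = 32.2 and V on the −y side, so V = (0.0000, -32.200). The virtual corner opposite P is at (-57.000, -32.200). Since A1 is tangent to BD there, SD ⟂ BD and the tangent condition forces SC to be normal to CV, with radius 9.6, so the center S sits 9.6 in from both sides at S = (-47.400, -22.600). Then |PS| = |S − P| = 52.512.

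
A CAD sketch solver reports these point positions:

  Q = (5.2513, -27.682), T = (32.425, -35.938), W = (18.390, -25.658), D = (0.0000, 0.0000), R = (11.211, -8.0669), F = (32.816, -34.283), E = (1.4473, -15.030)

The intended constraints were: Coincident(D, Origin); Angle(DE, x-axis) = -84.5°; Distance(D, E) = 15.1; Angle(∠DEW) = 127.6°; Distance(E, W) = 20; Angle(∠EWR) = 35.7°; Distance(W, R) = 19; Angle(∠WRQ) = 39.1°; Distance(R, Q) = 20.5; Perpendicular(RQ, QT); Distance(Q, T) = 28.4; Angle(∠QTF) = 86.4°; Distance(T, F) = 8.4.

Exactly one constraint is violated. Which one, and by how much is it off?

Distance(T, F) = 8.4 — off by 6.70.

D = (0.00, 0.00) ✓; DE at -84.50° ✓; |DE| = 15.10 ✓; ∠DEW = 127.6° ✓; |EW| = 20.00 ✓; ∠EWR = 35.70° ✓; |WR| = 19.00 ✓; ∠WRQ = 39.10° ✓; |RQ| = 20.50 ✓; ∠(RQ, QT) = 90.00° ✓; |QT| = 28.40 ✓; ∠QTF = 86.39° ✓; |TF| = 1.701 ✗.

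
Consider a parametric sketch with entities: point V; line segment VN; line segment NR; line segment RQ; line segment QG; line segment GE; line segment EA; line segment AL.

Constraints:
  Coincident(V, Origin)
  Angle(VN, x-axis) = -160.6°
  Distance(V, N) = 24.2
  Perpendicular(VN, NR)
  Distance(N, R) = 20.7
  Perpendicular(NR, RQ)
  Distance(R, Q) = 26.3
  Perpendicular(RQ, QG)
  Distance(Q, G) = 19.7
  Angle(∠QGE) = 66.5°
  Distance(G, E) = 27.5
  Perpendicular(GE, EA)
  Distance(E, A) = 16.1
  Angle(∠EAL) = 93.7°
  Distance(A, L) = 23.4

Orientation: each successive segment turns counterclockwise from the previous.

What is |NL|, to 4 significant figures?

35.00

V is at the origin; VN runs at -160.6° with length 24.2, so N = (-22.83, -8.038). VN is perpendicular to NR, so NR runs at -70.60°; with |NR| = 20.7, R = (-15.95, -27.56). The perpendicularity gives RQ at right angles to NR, so RQ runs at 19.40°; with |RQ| = 26.3, Q = (8.857, -18.83). The perpendicularity gives QG at right angles to RQ, so QG runs at 109.4°; with |QG| = 19.7, G = (2.313, -0.2457). ∠QGE = 66.5° gives GE at -137.1° from the x-axis; with |GE| = 27.5, E = (-17.83, -18.97). The perpendicularity gives EA at right angles to GE, so EA runs at -47.10°; with |EA| = 16.1, A = (-6.872, -30.76). ∠EAL = 93.7° gives AL at 39.20° from the x-axis; with |AL| = 23.4, L = (11.26, -15.97). Then |NL| = |L − N| = 35.00.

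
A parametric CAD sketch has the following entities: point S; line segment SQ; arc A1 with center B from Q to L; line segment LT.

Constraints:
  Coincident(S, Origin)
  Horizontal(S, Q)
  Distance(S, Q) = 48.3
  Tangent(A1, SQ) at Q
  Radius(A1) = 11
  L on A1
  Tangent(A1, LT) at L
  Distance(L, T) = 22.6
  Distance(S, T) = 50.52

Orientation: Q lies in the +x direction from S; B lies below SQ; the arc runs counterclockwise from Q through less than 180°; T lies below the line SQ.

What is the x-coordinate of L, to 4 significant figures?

37.30

S is at the origin; S and Q share the same y with |SQ| = 48.3 and Q on the +x side, so Q = (48.30, 0.000). Tangency of A1 to SQ means the radius BQ is perpendicular to SQ, so B = Q + (0, -11) = (48.30, -11.00). Since BL ⟂ LT (tangency), |BT| = √(11.0² + 22.6²) = 25.13 regardless of where L sits on A1. So T lies on both circle(S, 50.52) and circle(B, 25.13); the below-SQ intersection is T = (37.60, -33.74). L is the foot of the tangent from T: L = (37.30, -11.15).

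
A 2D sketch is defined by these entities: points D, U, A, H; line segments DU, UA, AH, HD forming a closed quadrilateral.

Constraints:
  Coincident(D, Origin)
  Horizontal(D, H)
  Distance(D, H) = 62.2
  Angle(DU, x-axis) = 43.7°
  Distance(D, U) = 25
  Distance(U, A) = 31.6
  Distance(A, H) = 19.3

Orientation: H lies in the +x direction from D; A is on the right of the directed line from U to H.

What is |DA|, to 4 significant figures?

43.07

D is at the origin; D and H share the same y with |DH| = 62.2 and H in +x, so H = (62.2, 0). DU runs at 43.7° with |DU| = 25.0, so U = (18.07, 17.27). A is determined by |UA| = 31.6 and |AH| = 19.3 together: it lies at the intersection of circle(U, 31.6) and circle(H, 19.3). With |UH| = 47.39, the foot of the radical line on UH is 30.30 from U and the perpendicular offset is √(31.6² − 30.30²) = 8.974. Taking the right-of-UH solution: A = (43.02, -2.128).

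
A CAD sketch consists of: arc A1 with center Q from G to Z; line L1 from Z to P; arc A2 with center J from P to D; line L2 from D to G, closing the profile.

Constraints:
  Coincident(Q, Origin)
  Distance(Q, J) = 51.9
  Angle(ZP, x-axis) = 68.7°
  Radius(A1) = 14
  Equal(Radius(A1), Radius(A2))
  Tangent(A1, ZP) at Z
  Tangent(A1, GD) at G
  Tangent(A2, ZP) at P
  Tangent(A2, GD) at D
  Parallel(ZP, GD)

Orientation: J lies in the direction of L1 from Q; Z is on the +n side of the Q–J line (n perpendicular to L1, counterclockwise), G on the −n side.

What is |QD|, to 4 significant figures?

53.76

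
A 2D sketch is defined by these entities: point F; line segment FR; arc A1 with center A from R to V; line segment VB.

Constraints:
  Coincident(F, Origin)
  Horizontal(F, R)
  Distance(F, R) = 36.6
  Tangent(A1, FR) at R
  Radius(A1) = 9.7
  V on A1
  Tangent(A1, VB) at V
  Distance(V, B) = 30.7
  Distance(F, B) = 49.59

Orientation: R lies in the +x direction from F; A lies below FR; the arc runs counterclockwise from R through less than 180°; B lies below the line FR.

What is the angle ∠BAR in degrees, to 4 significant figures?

164.9°

Checks: |AV| = 9.700 ✓; ∠(AV, VB) = 90.00° ✓; |VB| = 30.70 ✓; |FB| = 49.59 ✓.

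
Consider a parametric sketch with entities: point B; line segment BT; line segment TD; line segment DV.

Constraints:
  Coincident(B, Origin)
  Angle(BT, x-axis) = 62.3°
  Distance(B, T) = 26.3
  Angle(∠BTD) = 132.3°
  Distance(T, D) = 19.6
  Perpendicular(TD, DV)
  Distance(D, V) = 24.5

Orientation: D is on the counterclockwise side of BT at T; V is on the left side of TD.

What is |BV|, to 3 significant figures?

37.6

B is at the origin; BT runs at 62.3° with length 26.3, so T = 26.3·(cos 62.3°, sin 62.3°) = (12.2, 23.3). ∠BTD = 132.3°, so TD runs at 62.3° + (180° − 132.3°) = 110° from the x-axis; with |TD| = 19.6, D = T + 19.6·(cos 110°, sin 110°) = (5.52, 41.7). TD is perpendicular to DV; with |DV| = 24.5 on the left of TD, V = D + 24.5·(-0.940, -0.342) = (-17.5, 33.3). Then |BV| = |V − B| = 37.6.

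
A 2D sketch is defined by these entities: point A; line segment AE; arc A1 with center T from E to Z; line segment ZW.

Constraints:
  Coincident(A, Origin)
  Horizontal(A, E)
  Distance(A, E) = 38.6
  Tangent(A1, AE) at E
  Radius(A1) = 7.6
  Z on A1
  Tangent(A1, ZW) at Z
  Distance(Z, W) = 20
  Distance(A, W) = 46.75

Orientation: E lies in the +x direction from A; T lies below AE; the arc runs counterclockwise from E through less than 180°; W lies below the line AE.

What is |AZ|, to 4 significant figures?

32.75

Checks: |TZ| = 7.600 ✓; ∠(TZ, ZW) = 90.00° ✓; |ZW| = 20.00 ✓; |AW| = 46.75 ✓.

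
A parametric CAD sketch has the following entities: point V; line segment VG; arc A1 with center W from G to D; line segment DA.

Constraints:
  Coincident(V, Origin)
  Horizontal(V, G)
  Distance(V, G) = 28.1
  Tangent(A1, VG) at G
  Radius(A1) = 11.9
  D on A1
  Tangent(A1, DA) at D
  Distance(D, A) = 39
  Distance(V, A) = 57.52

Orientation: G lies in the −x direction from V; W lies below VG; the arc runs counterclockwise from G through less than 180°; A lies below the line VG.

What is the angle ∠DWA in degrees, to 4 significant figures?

73.03°

Checks: |VG| = 28.10 ✓; ∠(WG, GV) = 90.00° ✓; |WG| = 11.90 ✓; |WD| = 11.90 ✓; ∠(WD, DA) = 90.00° ✓; |DA| = 39.00 ✓; |VA| = 57.52 ✓.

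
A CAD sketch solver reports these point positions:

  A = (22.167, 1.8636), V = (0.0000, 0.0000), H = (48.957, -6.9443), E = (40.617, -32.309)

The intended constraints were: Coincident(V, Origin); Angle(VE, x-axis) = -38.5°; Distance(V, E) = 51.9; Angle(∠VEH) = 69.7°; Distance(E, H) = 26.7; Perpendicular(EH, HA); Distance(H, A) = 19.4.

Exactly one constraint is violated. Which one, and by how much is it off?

Distance(H, A) = 19.4 — off by 8.80.

V = (0.00, 0.00) ✓; VE at -38.50° ✓; |VE| = 51.90 ✓; ∠VEH = 69.70° ✓; |EH| = 26.70 ✓; ∠(EH, HA) = 90.00° ✓; |HA| = 28.20 ✗.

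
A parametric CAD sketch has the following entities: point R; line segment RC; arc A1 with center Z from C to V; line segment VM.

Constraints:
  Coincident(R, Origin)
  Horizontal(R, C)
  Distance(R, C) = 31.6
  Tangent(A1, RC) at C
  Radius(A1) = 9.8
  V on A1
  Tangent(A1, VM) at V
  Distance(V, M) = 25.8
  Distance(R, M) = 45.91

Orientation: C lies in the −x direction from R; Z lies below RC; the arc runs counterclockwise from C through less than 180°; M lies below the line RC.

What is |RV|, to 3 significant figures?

42.7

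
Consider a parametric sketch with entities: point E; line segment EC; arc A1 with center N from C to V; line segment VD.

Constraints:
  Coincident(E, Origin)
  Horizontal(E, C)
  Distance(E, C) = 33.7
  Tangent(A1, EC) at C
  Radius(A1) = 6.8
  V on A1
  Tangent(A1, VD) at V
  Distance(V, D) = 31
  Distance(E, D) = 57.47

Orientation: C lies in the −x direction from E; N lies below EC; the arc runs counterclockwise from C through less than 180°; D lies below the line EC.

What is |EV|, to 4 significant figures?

40.89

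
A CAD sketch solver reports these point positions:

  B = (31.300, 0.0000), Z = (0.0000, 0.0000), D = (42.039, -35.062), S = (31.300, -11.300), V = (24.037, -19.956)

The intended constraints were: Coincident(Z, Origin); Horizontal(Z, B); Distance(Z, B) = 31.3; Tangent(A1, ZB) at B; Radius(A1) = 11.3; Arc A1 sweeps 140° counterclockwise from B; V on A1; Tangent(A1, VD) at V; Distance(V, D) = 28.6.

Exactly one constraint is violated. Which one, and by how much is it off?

Distance(V, D) = 28.6 — off by 5.10.

Z = (0.00, 0.00) ✓; Z.y = 0.00, B.y = 0.00 ✓; |ZB| = 31.30 ✓; ∠(SB, BZ) = 90.00° ✓; |SB| = 11.30 ✓; bearing(S→V) − bearing(S→B) = 140.0° ✓; |SV| = 11.30 ✓; ∠(SV, VD) = 90.00° ✓; |VD| = 23.50 ✗.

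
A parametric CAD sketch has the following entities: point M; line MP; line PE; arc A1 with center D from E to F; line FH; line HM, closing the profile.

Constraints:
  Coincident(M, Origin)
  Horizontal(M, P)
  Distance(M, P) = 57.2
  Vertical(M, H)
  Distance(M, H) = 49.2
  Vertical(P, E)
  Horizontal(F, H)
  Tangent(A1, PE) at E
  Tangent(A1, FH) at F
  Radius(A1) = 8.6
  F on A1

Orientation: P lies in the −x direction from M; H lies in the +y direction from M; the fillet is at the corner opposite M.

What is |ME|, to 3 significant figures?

70.1

M is at the origin; MP is horizontal with |MP| = 57.2 and P on the −x side, so P = (-57.2, 0.00). M and H share the same x with |MH| = 49.2 and H on the +y side, so H = (0.00, 49.2). The virtual corner opposite M is at (-57.2, 49.2). A1 meets PE tangentially, so DE is at right angles to PE and A1 meets FH tangentially, so DF is at right angles to FH, with radius 8.6, so the center D sits 8.6 in from both sides at D = (-48.6, 40.6). That places the tangent points at E = (-57.2, 40.6) on PE and F = (-48.6, 49.2) on FH. Then |ME| = |E − M| = 70.1.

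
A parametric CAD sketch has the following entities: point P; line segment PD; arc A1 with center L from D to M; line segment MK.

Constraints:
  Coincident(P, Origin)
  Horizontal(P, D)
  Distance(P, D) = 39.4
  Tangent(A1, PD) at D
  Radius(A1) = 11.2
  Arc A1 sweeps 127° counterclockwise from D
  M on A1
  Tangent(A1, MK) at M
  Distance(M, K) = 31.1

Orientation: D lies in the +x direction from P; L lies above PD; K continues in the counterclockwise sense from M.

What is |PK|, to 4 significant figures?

52.04

P is at the origin; P and D share the same y with |PD| = 39.4 and D on the +x side, so D = (39.40, 0.000). A1 meets PD tangentially, so LD is at right angles to PD, so L = D + (0, 11.2) = (39.40, 11.20). On A1, D sits at bearing -90° from L; a 127° counterclockwise sweep puts M at bearing 37°, so M = L + 11.2·(cos 37°, sin 37°) = (48.34, 17.94). Since A1 is tangent to MK there, LM ⟂ MK, so MK runs along (−sin 37°, cos 37°); with |MK| = 31.1, K = (29.63, 42.78). Then |PK| = |K − P| = 52.04.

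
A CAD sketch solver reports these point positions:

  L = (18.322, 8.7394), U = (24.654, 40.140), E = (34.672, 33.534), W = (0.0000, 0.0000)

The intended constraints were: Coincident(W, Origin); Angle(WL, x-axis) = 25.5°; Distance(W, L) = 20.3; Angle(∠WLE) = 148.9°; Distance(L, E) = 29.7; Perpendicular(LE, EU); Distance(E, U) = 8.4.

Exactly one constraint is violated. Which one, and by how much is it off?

Distance(E, U) = 8.4 — off by 3.60.

W = (0.00, 0.00) ✓; WL at 25.50° ✓; |WL| = 20.30 ✓; ∠WLE = 148.9° ✓; |LE| = 29.70 ✓; ∠(LE, EU) = 90.00° ✓; |EU| = 12.00 ✗.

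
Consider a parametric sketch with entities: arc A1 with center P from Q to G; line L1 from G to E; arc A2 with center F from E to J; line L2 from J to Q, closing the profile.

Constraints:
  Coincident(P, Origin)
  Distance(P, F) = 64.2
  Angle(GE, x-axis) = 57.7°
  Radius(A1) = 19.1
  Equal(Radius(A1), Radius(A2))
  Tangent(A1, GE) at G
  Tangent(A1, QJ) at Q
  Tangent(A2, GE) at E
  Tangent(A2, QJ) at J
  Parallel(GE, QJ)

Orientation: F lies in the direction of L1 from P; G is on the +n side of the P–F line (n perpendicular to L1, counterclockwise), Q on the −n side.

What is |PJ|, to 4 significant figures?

66.98

Tangency of A1 to both parallel lines with radius 19.1 puts G and Q at P ± 19.1·n: G = (-16.14, 10.21), Q = (16.14, -10.21). Equal radii place E and J the same way about F: E = F + 19.1·n = (18.16, 64.47), J = F − 19.1·n = (50.45, 44.06). Then |PJ| = |J − P| = 66.98.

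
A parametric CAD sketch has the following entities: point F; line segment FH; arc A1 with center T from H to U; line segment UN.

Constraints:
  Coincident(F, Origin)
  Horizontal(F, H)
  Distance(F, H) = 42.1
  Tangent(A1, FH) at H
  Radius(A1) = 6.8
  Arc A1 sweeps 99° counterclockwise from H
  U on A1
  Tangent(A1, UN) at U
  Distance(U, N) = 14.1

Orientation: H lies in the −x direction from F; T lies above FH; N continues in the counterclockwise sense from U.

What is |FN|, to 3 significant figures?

43.4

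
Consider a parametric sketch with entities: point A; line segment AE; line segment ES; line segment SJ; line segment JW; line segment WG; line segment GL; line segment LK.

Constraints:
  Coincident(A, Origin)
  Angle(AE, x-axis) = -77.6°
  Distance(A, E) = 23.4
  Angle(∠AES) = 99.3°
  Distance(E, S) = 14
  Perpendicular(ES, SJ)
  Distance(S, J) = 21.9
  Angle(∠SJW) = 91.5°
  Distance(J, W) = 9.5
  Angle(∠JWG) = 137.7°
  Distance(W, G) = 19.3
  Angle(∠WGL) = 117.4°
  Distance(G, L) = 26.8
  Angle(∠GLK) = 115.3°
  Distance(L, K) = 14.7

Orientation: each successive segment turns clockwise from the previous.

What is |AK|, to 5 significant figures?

44.980

A is at the origin; AE runs at -77.6° with length 23.4, so E = (5.0248, -22.854). ∠AES = 99.3° gives ES at -158.30° from the x-axis; with |ES| = 14.0, S = (-7.9830, -28.031). ES ⟂ SJ, so SJ runs at 111.70°; with |SJ| = 21.9, J = (-16.081, -7.6826). ∠SJW = 91.5° gives JW at 23.200° from the x-axis; with |JW| = 9.5, W = (-7.3487, -3.9401). ∠JWG = 137.7° gives WG at -19.100° from the x-axis; with |WG| = 19.3, G = (10.889, -10.255). ∠WGL = 117.4° gives GL at -81.700° from the x-axis; with |GL| = 26.8, L = (14.758, -36.775). ∠GLK = 115.3° gives LK at -146.40° from the x-axis; with |LK| = 14.7, K = (2.5136, -44.910). Then |AK| = |K − A| = 44.980.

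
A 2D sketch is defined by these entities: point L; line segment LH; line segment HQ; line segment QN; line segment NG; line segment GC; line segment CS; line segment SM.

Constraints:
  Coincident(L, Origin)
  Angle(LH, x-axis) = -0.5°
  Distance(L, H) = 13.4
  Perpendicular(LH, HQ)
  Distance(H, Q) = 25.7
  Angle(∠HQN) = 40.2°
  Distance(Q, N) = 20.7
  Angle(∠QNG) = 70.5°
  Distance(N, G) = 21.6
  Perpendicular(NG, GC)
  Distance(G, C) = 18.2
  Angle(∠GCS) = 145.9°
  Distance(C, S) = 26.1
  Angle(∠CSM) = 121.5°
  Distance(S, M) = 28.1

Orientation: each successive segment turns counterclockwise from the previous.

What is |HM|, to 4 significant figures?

56.84

L is at the origin; LH runs at -0.5° with length 13.4, so H = (13.40, -0.1169). LH ⟂ HQ, so HQ runs at 89.50°; with |HQ| = 25.7, Q = (13.62, 25.58). ∠HQN = 40.2° gives QN at -130.7° from the x-axis; with |QN| = 20.7, N = (0.1253, 9.889). ∠QNG = 70.5° gives NG at -21.20° from the x-axis; with |NG| = 21.6, G = (20.26, 2.078). NG ⟂ GC, so GC runs at 68.80°; with |GC| = 18.2, C = (26.85, 19.05). ∠GCS = 145.9° gives CS at 102.9° from the x-axis; with |CS| = 26.1, S = (21.02, 44.49). ∠CSM = 121.5° gives SM at 161.4° from the x-axis; with |SM| = 28.1, M = (-5.614, 53.45). Then |HM| = |M − H| = 56.84.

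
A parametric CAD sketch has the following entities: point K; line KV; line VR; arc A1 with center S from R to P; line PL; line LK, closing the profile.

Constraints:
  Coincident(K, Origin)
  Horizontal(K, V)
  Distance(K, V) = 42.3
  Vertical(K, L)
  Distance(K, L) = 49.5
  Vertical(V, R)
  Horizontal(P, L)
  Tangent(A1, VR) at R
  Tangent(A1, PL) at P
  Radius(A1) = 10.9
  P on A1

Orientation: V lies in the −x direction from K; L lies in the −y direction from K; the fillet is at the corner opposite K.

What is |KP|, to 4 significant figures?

58.62

K is at the origin; K and V share the same y with |KV| = 42.3 and V on the −x side, so V = (-42.30, 0.000). KL is vertical with |KL| = 49.5 and L on the −y side, so L = (0.000, -49.50). The virtual corner opposite K is at (-42.30, -49.50). A1 meets VR tangentially, so SR is at right angles to VR and the tangent condition forces SP to be normal to PL, with radius 10.9, so the center S sits 10.9 in from both sides at S = (-31.40, -38.60). That places the tangent points at R = (-42.30, -38.60) on VR and P = (-31.40, -49.50) on PL. Then |KP| = |P − K| = 58.62.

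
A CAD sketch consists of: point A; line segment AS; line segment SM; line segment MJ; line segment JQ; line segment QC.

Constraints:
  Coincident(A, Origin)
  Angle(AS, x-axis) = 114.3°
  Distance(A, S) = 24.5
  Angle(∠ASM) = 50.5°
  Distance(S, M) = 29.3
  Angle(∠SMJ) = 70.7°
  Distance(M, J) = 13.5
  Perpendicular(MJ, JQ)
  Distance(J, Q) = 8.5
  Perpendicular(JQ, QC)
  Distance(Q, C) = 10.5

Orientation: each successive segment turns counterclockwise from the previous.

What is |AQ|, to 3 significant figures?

9.06

∠SMJ = 70.7° gives MJ at -6.90° from the x-axis; with |MJ| = 13.5, J = (-9.62, -5.58). The perpendicularity gives JQ at right angles to MJ, so JQ runs at 83.1°; with |JQ| = 8.5, Q = (-8.59, 2.86). Then |AQ| = |Q − A| = 9.06.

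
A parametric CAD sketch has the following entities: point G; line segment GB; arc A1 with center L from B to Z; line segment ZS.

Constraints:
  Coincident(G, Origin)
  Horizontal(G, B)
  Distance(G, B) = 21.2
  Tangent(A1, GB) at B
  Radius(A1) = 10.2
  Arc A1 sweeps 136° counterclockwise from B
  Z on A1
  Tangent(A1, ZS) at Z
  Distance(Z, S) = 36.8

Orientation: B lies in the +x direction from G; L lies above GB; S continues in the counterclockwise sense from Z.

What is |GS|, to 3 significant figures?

43.1

On A1, B sits at bearing -90° from L; a 136° counterclockwise sweep puts Z at bearing 46°, so Z = L + 10.2·(cos 46°, sin 46°) = (28.3, 17.5). A1 meets ZS tangentially, so LZ is at right angles to ZS, so ZS runs along (−sin 46°, cos 46°); with |ZS| = 36.8, S = (1.81, 43.1). Then |GS| = |S − G| = 43.1.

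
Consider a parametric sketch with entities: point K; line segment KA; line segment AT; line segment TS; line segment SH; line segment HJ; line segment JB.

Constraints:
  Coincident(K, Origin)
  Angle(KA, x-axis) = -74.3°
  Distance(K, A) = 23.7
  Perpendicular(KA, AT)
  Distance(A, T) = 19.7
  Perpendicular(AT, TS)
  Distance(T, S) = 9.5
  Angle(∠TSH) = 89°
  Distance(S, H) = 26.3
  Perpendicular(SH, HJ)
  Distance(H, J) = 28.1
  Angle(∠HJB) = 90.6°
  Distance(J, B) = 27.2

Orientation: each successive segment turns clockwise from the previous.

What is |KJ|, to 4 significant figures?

43.19

∠TSH = 89.0° gives SH at 14.70° from the x-axis; with |SH| = 26.3, H = (10.32, -12.33). SH ⟂ HJ, so HJ runs at -75.30°; with |HJ| = 28.1, J = (17.45, -39.51). Then |KJ| = |J − K| = 43.19.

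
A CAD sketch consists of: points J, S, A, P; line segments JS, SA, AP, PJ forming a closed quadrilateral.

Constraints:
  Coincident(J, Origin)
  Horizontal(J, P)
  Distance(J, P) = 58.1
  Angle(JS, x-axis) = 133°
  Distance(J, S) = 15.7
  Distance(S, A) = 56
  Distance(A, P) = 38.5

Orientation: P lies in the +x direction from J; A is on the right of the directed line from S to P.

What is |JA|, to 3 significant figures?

40.4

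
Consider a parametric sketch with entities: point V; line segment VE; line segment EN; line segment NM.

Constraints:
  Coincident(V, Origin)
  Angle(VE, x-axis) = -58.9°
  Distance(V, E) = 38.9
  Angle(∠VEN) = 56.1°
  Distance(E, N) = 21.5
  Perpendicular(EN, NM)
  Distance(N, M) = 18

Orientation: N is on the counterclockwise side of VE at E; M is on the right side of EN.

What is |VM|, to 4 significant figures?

50.29

V is at the origin; VE runs at -58.9° with length 38.9, so E = 38.9·(cos -58.9°, sin -58.9°) = (20.09, -33.31). ∠VEN = 56.1°, so EN runs at -58.9° + (180° − 56.1°) = 65.00° from the x-axis; with |EN| = 21.5, N = E + 21.5·(cos 65.00°, sin 65.00°) = (29.18, -13.82). The perpendicularity gives NM at right angles to EN; with |NM| = 18.0 on the right of EN, M = N + 18.0·(0.9063, -0.4226) = (45.49, -21.43). Then |VM| = |M − V| = 50.29.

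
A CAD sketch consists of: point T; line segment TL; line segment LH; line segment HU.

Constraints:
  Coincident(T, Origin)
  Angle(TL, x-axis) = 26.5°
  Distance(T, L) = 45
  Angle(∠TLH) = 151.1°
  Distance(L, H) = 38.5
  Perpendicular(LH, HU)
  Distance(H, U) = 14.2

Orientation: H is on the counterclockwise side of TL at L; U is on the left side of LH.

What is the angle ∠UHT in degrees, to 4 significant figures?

74.40°

T is at the origin; TL runs at 26.5° with length 45.0, so L = 45.0·(cos 26.5°, sin 26.5°) = (40.27, 20.08). ∠TLH = 151.1°, so LH runs at 26.5° + (180° − 151.1°) = 55.40° from the x-axis; with |LH| = 38.5, H = L + 38.5·(cos 55.40°, sin 55.40°) = (62.13, 51.77). The perpendicularity gives HU at right angles to LH; with |HU| = 14.2 on the left of LH, U = H + 14.2·(-0.8231, 0.5678) = (50.45, 59.83). Then cos ∠UHT = HU·HT / (|HU||HT|), giving 74.40°.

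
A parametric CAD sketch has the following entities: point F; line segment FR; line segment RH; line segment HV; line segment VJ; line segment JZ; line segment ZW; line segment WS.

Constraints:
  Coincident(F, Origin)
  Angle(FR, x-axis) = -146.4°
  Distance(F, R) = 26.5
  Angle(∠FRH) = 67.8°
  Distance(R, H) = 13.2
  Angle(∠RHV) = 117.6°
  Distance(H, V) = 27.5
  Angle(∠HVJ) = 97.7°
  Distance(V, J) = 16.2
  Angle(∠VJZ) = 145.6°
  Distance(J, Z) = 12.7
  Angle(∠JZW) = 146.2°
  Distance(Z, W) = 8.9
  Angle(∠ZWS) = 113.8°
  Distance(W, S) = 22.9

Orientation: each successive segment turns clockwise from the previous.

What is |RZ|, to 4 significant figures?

33.93

∠HVJ = 97.7° gives VJ at -43.30° from the x-axis; with |VJ| = 16.2, J = (8.480, 4.471). ∠VJZ = 145.6° gives JZ at -77.70° from the x-axis; with |JZ| = 12.7, Z = (11.19, -7.938). Then |RZ| = |Z − R| = 33.93.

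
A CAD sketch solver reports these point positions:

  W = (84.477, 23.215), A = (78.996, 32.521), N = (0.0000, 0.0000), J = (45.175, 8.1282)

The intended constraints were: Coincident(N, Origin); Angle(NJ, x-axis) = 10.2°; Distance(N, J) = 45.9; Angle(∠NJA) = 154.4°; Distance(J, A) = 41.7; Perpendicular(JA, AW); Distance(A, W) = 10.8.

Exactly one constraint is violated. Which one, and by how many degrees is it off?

Perpendicular(JA, AW) — off by 5.30°.

N = (0.00, 0.00) ✓; NJ at 10.20° ✓; |NJ| = 45.90 ✓; ∠NJA = 154.4° ✓; |JA| = 41.70 ✓; ∠(JA, AW) = 95.30° ✗; |AW| = 10.80 ✓.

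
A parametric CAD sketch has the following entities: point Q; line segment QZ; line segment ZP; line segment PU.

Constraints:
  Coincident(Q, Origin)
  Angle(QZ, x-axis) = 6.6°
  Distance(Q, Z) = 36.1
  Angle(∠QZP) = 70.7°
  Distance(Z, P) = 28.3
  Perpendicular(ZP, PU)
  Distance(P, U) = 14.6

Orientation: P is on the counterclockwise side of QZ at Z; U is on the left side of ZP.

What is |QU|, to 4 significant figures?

25.44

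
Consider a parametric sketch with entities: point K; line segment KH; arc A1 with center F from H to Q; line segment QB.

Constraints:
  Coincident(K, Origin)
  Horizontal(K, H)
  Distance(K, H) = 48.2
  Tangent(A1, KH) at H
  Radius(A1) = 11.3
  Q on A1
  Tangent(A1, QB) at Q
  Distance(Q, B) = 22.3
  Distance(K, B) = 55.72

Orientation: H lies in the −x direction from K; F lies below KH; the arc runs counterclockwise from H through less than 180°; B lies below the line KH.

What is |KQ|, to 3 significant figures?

59.9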